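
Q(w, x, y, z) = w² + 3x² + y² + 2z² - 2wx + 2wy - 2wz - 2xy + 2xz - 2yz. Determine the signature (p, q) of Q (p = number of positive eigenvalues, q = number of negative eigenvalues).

Write A = [[1, -1, 1, -1], [-1, 3, -1, 1], [1, -1, 1, -1], [-1, 1, -1, 2]].
Congruent diagonalization of A (simultaneous row and column reduction) yields pivots 1, 2, 0, 1.
Counting signs: 3 positive, 1 zero.

(3, 0)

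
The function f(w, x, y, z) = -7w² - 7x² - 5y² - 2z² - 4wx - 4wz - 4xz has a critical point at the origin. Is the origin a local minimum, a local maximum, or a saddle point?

The Hessian at the origin is H = [[-14, -4, 0, -4], [-4, -14, 0, -4], [0, 0, -10, 0], [-4, -4, 0, -4]].
Row-reducing H symmetrically gives the diagonal entries -14, -90/7, -10, -20/9.
That gives 4 negative pivots.
H is negative definite, so the origin is a strict local maximum.

local maximum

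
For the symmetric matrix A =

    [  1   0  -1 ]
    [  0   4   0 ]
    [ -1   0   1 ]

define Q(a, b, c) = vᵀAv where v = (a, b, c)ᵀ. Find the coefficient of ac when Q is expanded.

The coefficient of ac is A[1,3] + A[3,1] = 2·(-1) = -2.

-2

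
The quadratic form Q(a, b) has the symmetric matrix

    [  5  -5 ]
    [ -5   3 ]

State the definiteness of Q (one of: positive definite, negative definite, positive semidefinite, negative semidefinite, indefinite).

An LDLᵀ factorisation of A has diagonal entries 5, -2.
That gives 1 positive, 1 negative pivots.
Hence Q is indefinite.

indefinite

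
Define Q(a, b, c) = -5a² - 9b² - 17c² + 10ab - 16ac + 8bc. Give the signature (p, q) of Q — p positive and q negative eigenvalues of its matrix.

(0, 3)

The associated matrix is A = [[-5, 5, -8], [5, -9, 4], [-8, 4, -17]].
Symmetric row and column elimination reduces A to a congruent diagonal form with pivots -5, -4, -1/5.
Counting signs: 3 negative.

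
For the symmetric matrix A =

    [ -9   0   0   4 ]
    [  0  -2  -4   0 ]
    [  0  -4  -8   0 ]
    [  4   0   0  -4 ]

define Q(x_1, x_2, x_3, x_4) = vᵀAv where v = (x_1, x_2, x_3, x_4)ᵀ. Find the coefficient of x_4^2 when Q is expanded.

The coefficient of x_4^2 is the diagonal entry A[4,4] = -4.

-4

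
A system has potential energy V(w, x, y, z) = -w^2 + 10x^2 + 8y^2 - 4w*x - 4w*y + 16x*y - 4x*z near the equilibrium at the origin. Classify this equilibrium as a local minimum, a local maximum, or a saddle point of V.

saddle point

The Hessian at the origin is H = [[-2, -4, -4, 0], [-4, 20, 16, -4], [-4, 16, 16, 0], [0, -4, 0, 0]].
Symmetric row and column elimination reduces H to a congruent diagonal form with pivots -2, 28, 24/7, -4.
Counting signs: 2 positive, 2 negative.
H is indefinite, so the origin is a saddle point.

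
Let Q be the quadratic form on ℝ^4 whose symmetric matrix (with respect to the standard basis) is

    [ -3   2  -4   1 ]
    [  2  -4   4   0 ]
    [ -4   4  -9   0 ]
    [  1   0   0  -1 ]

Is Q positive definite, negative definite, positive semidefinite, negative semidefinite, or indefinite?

Leading principal minors: Δ_1 = -3, Δ_2 = 8, Δ_3 = -24, Δ_4 = 4.
The signs alternate starting with Δ_1 < 0, so by Sylvester's criterion Q is negative definite.

negative definite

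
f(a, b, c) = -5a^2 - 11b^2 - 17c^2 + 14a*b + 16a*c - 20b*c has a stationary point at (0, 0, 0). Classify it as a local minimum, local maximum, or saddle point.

local maximum

The Hessian at the origin is H = [[-10, 14, 16], [14, -22, -20], [16, -20, -34]].
Symmetric row and column elimination reduces H to a congruent diagonal form with pivots -10, -12/5, -6.
So there are 3 negative pivots.
H is negative definite, so the origin is a strict local maximum.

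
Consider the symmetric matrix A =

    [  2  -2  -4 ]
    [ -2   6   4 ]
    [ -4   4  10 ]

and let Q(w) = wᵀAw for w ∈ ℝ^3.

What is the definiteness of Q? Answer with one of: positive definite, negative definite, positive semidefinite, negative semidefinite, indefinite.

positive definite

Leading principal minors: Δ_1 = 2, Δ_2 = 8, Δ_3 = 16.
All leading principal minors are positive, so by Sylvester's criterion Q is positive definite.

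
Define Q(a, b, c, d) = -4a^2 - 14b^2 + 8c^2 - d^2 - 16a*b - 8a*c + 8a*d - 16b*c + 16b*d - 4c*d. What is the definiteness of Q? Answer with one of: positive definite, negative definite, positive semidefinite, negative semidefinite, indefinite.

indefinite

The associated matrix is A = [[-4, -8, -4, 4], [-8, -14, -8, 8], [-4, -8, 8, -2], [4, 8, -2, -1]].
Row-reducing A symmetrically gives the diagonal entries -4, 2, 12, 0.
That gives 2 positive, 1 negative, 1 zero pivots.
Hence Q is indefinite.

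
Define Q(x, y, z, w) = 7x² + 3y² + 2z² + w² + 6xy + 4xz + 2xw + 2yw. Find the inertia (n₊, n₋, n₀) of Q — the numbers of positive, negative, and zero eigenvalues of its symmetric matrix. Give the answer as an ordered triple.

(4, 0, 0)

Write A = [[7, 3, 2, 1], [3, 3, 0, 1], [2, 0, 2, 0], [1, 1, 0, 1]].
Congruent diagonalization of A (simultaneous row and column reduction) yields pivots 7, 12/7, 1, 2/3.
So there are 4 positive pivots.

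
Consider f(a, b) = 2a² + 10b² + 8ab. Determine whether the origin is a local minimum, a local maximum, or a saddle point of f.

local minimum

The Hessian at the origin is H = [[4, 8], [8, 20]].
det H = 4·20 − (8)² = 16 > 0 and H[1,1] = 4 > 0, so H is positive definite.
Therefore the origin is a local minimum.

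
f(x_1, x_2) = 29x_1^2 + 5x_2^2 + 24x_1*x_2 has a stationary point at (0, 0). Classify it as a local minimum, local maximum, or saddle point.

local minimum

The Hessian at the origin is H = [[58, 24], [24, 10]].
det H = 58·10 − (24)² = 4 > 0 and H[1,1] = 58 > 0, so H is positive definite.
Therefore the origin is a local minimum.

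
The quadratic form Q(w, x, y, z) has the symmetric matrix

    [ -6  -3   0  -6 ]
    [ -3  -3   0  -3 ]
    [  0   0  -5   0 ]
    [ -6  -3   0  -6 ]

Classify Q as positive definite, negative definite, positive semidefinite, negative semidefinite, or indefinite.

negative semidefinite

Row-reducing A symmetrically gives the diagonal entries -6, -3/2, -5, 0.
That gives 3 negative, 1 zero pivots.
Hence Q is negative semidefinite.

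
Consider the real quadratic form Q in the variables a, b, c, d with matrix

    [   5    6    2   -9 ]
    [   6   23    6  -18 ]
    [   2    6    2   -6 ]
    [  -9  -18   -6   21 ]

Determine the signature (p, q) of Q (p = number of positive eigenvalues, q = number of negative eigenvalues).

Symmetric row and column elimination reduces A to a congruent diagonal form with pivots 5, 79/5, 30/79, 0.
That gives 3 positive, 1 zero pivots.

(3, 0)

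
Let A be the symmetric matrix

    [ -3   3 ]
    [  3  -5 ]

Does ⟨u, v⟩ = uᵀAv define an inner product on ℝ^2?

Leading principal minors: Δ_1 = -3, Δ_2 = 6.
The signs alternate starting with Δ_1 < 0, so by Sylvester's criterion Q is negative definite.
⟨·,·⟩ is an inner product exactly when A is positive definite.

no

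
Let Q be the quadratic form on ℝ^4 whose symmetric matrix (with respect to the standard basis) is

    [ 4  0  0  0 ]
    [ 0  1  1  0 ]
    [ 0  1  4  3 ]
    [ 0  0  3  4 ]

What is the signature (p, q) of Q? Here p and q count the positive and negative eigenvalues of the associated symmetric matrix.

Symmetric row and column elimination reduces A to a congruent diagonal form with pivots 4, 1, 3, 1.
That gives 4 positive pivots.

(4, 0)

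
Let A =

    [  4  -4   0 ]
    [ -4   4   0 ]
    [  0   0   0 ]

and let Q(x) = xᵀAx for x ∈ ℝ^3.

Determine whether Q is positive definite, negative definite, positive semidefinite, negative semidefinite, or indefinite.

positive semidefinite

Row-reducing A symmetrically gives the diagonal entries 4, 0, 0.
That gives 1 positive, 2 zero pivots.
Hence Q is positive semidefinite.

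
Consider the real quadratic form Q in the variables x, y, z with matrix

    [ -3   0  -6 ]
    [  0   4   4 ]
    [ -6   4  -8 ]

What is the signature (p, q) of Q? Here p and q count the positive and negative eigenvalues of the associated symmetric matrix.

Row-reducing A symmetrically gives the diagonal entries -3, 4, 0.
That gives 1 positive, 1 negative, 1 zero pivots.

(1, 1)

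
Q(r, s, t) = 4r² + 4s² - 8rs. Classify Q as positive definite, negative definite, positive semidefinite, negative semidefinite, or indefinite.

The symmetric matrix is A = [[4, -4, 0], [-4, 4, 0], [0, 0, 0]].
Applying the same elementary operations to the rows and columns of A produces a congruent diagonal matrix with entries 4, 0, 0.
That gives 1 positive, 2 zero pivots.
Hence Q is positive semidefinite.

positive semidefinite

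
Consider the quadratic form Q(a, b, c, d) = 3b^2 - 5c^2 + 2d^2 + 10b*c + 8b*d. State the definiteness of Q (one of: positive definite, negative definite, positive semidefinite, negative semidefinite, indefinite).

The symmetric matrix is A = [[0, 0, 0, 0], [0, 3, 5, 4], [0, 5, -5, 0], [0, 4, 0, 2]].
Congruent diagonalization of A (simultaneous row and column reduction) yields pivots 0, 3, -40/3, 0.
So there are 1 positive, 1 negative, 2 zero pivots.
Hence Q is indefinite.

indefinite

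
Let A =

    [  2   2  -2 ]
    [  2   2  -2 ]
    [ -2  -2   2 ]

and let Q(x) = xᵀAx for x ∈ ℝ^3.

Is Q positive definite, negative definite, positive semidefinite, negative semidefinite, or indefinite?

positive semidefinite

Symmetric row and column elimination reduces A to a congruent diagonal form with pivots 2, 0, 0.
So there are 1 positive, 2 zero pivots.
Hence Q is positive semidefinite.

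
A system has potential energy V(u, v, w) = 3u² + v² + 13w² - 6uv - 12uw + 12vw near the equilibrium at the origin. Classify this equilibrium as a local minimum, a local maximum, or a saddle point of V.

The Hessian at the origin is H = [[6, -6, -12], [-6, 2, 12], [-12, 12, 26]].
An LDLᵀ factorisation of H has diagonal entries 6, -4, 2.
That gives 2 positive, 1 negative pivots.
H is indefinite, so the origin is a saddle point.

saddle point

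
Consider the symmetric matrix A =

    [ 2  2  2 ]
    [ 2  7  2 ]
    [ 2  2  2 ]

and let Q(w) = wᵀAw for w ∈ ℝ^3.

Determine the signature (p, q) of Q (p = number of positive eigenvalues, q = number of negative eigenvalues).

(2, 0)

Congruent diagonalization of A (simultaneous row and column reduction) yields pivots 2, 5, 0.
Counting signs: 2 positive, 1 zero.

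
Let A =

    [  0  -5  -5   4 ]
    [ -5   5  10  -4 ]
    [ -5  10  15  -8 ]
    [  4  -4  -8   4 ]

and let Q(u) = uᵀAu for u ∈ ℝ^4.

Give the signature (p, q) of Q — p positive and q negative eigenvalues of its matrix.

By Sylvester's law of inertia any congruent diagonalization of A has 2 positive, 1 negative and 1 zero entries.

(2, 1)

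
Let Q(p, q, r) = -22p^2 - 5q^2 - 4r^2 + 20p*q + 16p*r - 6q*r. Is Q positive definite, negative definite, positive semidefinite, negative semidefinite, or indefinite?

negative definite

Write A = [[-22, 10, 8], [10, -5, -3], [8, -3, -4]].
Row-reducing A symmetrically gives the diagonal entries -22, -5/11, -1/5.
So there are 3 negative pivots.
Hence Q is negative definite.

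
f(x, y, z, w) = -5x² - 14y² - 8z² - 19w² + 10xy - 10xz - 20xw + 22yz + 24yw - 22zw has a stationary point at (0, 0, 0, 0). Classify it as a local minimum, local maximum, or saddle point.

saddle point

The Hessian at the origin is H = [[-10, 10, -10, -20], [10, -28, 22, 24], [-10, 22, -16, -22], [-20, 24, -22, -38]].
Symmetric row and column elimination reduces H to a congruent diagonal form with pivots -10, -18, 2, 8/3.
That gives 2 positive, 2 negative pivots.
H is indefinite, so the origin is a saddle point.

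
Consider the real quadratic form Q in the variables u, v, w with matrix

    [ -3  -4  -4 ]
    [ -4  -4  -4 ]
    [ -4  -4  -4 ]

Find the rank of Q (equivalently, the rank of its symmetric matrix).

Applying the same elementary operations to the rows and columns of A produces a congruent diagonal matrix with entries -3, 4/3, 0.
So there are 1 positive, 1 negative, 1 zero pivots.
The rank is the number of nonzero pivots: 2.

2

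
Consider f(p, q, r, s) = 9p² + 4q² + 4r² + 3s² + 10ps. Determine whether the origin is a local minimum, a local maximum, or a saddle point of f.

local minimum

The Hessian at the origin is H = [[18, 0, 0, 10], [0, 8, 0, 0], [0, 0, 8, 0], [10, 0, 0, 6]].
Applying the same elementary operations to the rows and columns of H produces a congruent diagonal matrix with entries 18, 8, 8, 4/9.
That gives 4 positive pivots.
H is positive definite, so the origin is a strict local minimum.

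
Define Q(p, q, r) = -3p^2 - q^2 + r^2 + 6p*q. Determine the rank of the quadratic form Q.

The associated matrix is A = [[-3, 3, 0], [3, -1, 0], [0, 0, 1]].
Row-reducing A symmetrically gives the diagonal entries -3, 2, 1.
So there are 2 positive, 1 negative pivots.
The rank is the number of nonzero pivots: 3.

3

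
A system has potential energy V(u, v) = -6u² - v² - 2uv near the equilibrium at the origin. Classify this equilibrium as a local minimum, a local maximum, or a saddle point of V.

local maximum

The Hessian at the origin is H = [[-12, -2], [-2, -2]].
det H = -12·-2 − (-2)² = 20 > 0 and H[1,1] = -12 < 0, so H is negative definite.
Therefore the origin is a local maximum.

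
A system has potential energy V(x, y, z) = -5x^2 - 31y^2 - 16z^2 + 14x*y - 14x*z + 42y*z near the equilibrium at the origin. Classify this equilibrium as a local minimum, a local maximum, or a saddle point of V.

local maximum

The Hessian at the origin is H = [[-10, 14, -14], [14, -62, 42], [-14, 42, -32]].
Applying the same elementary operations to the rows and columns of H produces a congruent diagonal matrix with entries -10, -212/5, -30/53.
So there are 3 negative pivots.
H is negative definite, so the origin is a strict local maximum.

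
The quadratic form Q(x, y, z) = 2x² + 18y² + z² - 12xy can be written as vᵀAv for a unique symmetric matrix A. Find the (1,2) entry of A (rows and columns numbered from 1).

The coefficient of x·y in Q is -12. For a symmetric A this equals A[1,2] + A[2,1] = 2·A[1,2].
So A[1,2] = -12/2 = -6.

-6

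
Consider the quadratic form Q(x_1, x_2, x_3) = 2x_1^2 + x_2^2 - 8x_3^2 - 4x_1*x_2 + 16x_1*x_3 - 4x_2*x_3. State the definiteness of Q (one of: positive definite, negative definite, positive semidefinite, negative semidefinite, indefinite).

Write A = [[2, -2, 8], [-2, 1, -2], [8, -2, -8]].
Congruent diagonalization of A (simultaneous row and column reduction) yields pivots 2, -1, -4.
Counting signs: 1 positive, 2 negative.
Hence Q is indefinite.

indefinite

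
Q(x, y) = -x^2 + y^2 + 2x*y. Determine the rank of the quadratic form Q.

The associated matrix is A = [[-1, 1], [1, 1]].
Applying the same elementary operations to the rows and columns of A produces a congruent diagonal matrix with entries -1, 2.
That gives 1 positive, 1 negative pivots.
The rank is the number of nonzero pivots: 2.

2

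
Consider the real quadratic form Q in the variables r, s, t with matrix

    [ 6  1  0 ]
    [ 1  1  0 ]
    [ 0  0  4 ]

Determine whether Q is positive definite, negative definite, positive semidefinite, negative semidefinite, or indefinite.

positive definite

Congruent diagonalization of A (simultaneous row and column reduction) yields pivots 6, 5/6, 4.
That gives 3 positive pivots.
Hence Q is positive definite.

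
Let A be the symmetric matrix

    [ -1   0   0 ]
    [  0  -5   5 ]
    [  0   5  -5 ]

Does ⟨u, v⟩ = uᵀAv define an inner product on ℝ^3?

Row-reducing A symmetrically gives the diagonal entries -1, -5, 0.
So there are 2 negative, 1 zero pivots.
Hence Q is negative semidefinite.
⟨·,·⟩ is an inner product exactly when A is positive definite.

no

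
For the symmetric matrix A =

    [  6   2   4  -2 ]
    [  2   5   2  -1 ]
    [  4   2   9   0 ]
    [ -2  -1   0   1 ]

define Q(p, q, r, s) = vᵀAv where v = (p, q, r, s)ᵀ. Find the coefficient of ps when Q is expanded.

-4

The coefficient of ps is A[1,4] + A[4,1] = 2·(-2) = -4.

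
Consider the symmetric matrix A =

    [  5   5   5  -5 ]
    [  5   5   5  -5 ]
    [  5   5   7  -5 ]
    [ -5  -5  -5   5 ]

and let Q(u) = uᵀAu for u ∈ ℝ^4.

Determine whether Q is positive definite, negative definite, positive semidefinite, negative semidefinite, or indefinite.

positive semidefinite

Symmetric row and column elimination reduces A to a congruent diagonal form with pivots 5, 0, 2, 0.
So there are 2 positive, 2 zero pivots.
Hence Q is positive semidefinite.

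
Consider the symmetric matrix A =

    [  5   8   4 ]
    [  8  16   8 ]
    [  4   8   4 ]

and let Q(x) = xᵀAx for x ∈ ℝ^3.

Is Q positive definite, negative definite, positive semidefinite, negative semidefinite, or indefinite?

positive semidefinite

Congruent diagonalization of A (simultaneous row and column reduction) yields pivots 5, 16/5, 0.
Counting signs: 2 positive, 1 zero.
Hence Q is positive semidefinite.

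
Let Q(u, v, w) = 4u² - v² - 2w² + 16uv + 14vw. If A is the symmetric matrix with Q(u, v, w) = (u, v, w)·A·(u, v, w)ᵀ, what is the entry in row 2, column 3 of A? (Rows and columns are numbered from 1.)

7

The coefficient of v·w in Q is 14. For a symmetric A this equals A[2,3] + A[3,2] = 2·A[2,3].
So A[2,3] = 14/2 = 7.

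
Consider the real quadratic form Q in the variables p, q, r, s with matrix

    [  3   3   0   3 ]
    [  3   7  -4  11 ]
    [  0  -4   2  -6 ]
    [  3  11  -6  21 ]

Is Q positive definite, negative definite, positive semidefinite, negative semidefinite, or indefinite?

indefinite

Applying the same elementary operations to the rows and columns of A produces a congruent diagonal matrix with entries 3, 4, -2, 4.
That gives 3 positive, 1 negative pivots.
Hence Q is indefinite.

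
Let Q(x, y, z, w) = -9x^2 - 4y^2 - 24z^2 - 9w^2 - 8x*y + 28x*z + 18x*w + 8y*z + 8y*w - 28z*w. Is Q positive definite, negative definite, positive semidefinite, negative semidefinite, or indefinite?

negative semidefinite

Write A = [[-9, -4, 14, 9], [-4, -4, 4, 4], [14, 4, -24, -14], [9, 4, -14, -9]].
Symmetric row and column elimination reduces A to a congruent diagonal form with pivots -9, -20/9, 0, 0.
That gives 2 negative, 2 zero pivots.
Hence Q is negative semidefinite.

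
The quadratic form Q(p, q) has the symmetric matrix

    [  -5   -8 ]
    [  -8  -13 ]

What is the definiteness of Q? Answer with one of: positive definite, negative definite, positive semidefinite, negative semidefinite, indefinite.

Leading principal minors: Δ_1 = -5, Δ_2 = 1.
The signs alternate starting with Δ_1 < 0, so by Sylvester's criterion Q is negative definite.

negative definite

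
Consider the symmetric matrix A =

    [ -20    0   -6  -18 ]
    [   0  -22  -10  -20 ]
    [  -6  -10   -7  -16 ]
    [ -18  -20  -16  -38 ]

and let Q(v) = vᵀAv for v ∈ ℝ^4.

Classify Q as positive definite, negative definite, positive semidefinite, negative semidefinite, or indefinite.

negative definite

Leading principal minors: Δ_1 = -20, Δ_2 = 440, Δ_3 = -288, Δ_4 = 40.
The signs alternate starting with Δ_1 < 0, so by Sylvester's criterion Q is negative definite.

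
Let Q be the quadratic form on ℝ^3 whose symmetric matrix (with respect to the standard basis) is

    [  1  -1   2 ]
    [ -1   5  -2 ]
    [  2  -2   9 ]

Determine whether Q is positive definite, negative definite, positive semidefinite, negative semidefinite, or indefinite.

Applying the same elementary operations to the rows and columns of A produces a congruent diagonal matrix with entries 1, 4, 5.
That gives 3 positive pivots.
Hence Q is positive definite.

positive definite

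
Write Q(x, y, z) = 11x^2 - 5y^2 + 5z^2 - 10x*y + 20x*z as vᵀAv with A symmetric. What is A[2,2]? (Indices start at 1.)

-5

The coefficient of y^2 in Q is -5, and that is exactly A[2,2].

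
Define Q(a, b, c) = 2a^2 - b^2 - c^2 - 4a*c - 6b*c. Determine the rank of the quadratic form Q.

The symmetric matrix is A = [[2, 0, -2], [0, -1, -3], [-2, -3, -1]].
Applying the same elementary operations to the rows and columns of A produces a congruent diagonal matrix with entries 2, -1, 6.
That gives 2 positive, 1 negative pivots.
The rank is the number of nonzero pivots: 3.

3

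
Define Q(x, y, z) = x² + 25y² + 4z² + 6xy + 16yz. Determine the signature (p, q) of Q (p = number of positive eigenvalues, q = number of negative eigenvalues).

The symmetric matrix is A = [[1, 3, 0], [3, 25, 8], [0, 8, 4]].
Row-reducing A symmetrically gives the diagonal entries 1, 16, 0.
So there are 2 positive, 1 zero pivots.

(2, 0)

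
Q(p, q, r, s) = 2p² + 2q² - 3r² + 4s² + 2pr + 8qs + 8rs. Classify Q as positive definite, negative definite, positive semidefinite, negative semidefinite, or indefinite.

indefinite

The associated matrix is A = [[2, 0, 1, 0], [0, 2, 0, 4], [1, 0, -3, 4], [0, 4, 4, 4]].
Congruent diagonalization of A (simultaneous row and column reduction) yields pivots 2, 2, -7/2, 4/7.
Counting signs: 3 positive, 1 negative.
Hence Q is indefinite.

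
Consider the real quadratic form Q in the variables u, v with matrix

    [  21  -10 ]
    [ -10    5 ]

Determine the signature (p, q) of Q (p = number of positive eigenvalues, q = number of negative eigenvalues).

(2, 0)

Row-reducing A symmetrically gives the diagonal entries 21, 5/21.
Counting signs: 2 positive.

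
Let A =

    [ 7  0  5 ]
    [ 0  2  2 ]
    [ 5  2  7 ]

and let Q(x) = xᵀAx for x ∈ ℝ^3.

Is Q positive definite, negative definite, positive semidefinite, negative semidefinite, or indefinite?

Leading principal minors: Δ_1 = 7, Δ_2 = 14, Δ_3 = 20.
All leading principal minors are positive, so by Sylvester's criterion Q is positive definite.

positive definite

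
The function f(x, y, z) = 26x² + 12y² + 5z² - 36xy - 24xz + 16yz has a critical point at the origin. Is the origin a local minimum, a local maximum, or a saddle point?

The Hessian at the origin is H = [[52, -36, -24], [-36, 24, 16], [-24, 16, 10]].
An LDLᵀ factorisation of H has diagonal entries 52, -12/13, -2/3.
That gives 1 positive, 2 negative pivots.
H is indefinite, so the origin is a saddle point.

saddle point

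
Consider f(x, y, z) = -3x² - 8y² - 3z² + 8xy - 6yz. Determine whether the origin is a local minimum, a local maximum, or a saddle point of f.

The Hessian at the origin is H = [[-6, 8, 0], [8, -16, -6], [0, -6, -6]].
Symmetric row and column elimination reduces H to a congruent diagonal form with pivots -6, -16/3, 3/4.
So there are 1 positive, 2 negative pivots.
H is indefinite, so the origin is a saddle point.

saddle point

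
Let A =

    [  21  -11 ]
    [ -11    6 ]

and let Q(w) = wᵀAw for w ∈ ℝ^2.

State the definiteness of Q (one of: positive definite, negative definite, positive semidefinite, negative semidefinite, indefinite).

positive definite

For the 2×2 matrix [[21, -11], [-11, 6]]: det = 21·6 − (-11)² = 5, trace = 27.
det > 0 so both eigenvalues share the sign of the trace; trace = 27 > 0 ⇒ both positive.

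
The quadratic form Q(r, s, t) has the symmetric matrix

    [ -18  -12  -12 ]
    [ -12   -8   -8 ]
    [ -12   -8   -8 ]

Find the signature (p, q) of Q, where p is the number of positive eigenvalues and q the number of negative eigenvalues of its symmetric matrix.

(0, 1)

Congruent diagonalization of A (simultaneous row and column reduction) yields pivots -18, 0, 0.
Counting signs: 1 negative, 2 zero.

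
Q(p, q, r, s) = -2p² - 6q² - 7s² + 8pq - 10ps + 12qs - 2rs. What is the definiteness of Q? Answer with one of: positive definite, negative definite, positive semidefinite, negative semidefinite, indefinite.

indefinite

The symmetric matrix is A = [[-2, 4, 0, -5], [4, -6, 0, 6], [0, 0, 0, -1], [-5, 6, -1, -7]].
A is congruent to a diagonal matrix with 2 positive, 2 negative and 0 zero entries, so Q is indefinite.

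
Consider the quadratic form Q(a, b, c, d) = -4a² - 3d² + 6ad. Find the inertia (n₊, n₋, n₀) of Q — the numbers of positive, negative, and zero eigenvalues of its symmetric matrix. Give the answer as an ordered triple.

(0, 2, 2)

Write A = [[-4, 0, 0, 3], [0, 0, 0, 0], [0, 0, 0, 0], [3, 0, 0, -3]].
Symmetric row and column elimination reduces A to a congruent diagonal form with pivots -4, 0, 0, -3/4.
So there are 2 negative, 2 zero pivots.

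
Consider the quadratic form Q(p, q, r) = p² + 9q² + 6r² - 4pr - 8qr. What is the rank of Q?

The symmetric matrix is A = [[1, 0, -2], [0, 9, -4], [-2, -4, 6]].
Symmetric row and column elimination reduces A to a congruent diagonal form with pivots 1, 9, 2/9.
So there are 3 positive pivots.
The rank is the number of nonzero pivots: 3.

3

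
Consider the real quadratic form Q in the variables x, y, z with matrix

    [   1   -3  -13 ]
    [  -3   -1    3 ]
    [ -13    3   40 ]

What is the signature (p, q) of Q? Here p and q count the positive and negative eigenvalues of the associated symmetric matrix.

An LDLᵀ factorisation of A has diagonal entries 1, -10, 3/5.
Counting signs: 2 positive, 1 negative.

(2, 1)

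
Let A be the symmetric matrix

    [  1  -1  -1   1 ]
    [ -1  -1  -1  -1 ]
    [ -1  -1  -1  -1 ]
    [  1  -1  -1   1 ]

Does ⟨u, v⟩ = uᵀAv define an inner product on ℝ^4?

no

Row-reducing A symmetrically gives the diagonal entries 1, -2, 0, 0.
Counting signs: 1 positive, 1 negative, 2 zero.
Hence Q is indefinite.
⟨·,·⟩ is an inner product exactly when A is positive definite.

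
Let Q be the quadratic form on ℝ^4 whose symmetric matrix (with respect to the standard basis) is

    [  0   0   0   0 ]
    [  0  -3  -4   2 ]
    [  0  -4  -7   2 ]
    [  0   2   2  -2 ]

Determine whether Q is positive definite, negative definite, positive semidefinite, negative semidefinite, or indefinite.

negative semidefinite

Row-reducing A symmetrically gives the diagonal entries 0, -3, -5/3, -2/5.
That gives 3 negative, 1 zero pivots.
Hence Q is negative semidefinite.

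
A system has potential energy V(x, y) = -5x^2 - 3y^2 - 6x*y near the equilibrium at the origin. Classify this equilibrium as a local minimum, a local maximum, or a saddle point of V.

The Hessian at the origin is H = [[-10, -6], [-6, -6]].
det H = -10·-6 − (-6)² = 24 > 0 and H[1,1] = -10 < 0, so H is negative definite.
Therefore the origin is a local maximum.

local maximum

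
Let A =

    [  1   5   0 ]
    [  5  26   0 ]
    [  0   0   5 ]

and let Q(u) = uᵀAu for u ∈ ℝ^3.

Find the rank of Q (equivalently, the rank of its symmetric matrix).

Congruent diagonalization of A (simultaneous row and column reduction) yields pivots 1, 1, 5.
That gives 3 positive pivots.
The rank is the number of nonzero pivots: 3.

3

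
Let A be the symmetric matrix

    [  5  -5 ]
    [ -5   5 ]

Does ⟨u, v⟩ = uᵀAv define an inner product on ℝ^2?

no

Congruent diagonalization of A (simultaneous row and column reduction) yields pivots 5, 0.
So there are 1 positive, 1 zero pivots.
Hence Q is positive semidefinite.
⟨·,·⟩ is an inner product exactly when A is positive definite.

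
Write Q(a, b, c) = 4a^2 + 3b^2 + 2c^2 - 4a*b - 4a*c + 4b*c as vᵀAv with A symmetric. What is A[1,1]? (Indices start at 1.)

4

The coefficient of a^2 in Q is 4, and that is exactly A[1,1].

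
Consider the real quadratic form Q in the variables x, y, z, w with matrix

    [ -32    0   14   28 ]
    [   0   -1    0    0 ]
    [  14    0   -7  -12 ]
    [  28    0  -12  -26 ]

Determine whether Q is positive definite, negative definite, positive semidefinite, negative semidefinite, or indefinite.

Row-reducing A symmetrically gives the diagonal entries -32, -1, -7/8, -10/7.
So there are 4 negative pivots.
Hence Q is negative definite.

negative definite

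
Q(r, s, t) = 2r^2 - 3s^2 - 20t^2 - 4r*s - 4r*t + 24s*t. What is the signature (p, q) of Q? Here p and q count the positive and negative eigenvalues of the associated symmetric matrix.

(1, 2)

Write A = [[2, -2, -2], [-2, -3, 12], [-2, 12, -20]].
Applying the same elementary operations to the rows and columns of A produces a congruent diagonal matrix with entries 2, -5, -2.
That gives 1 positive, 2 negative pivots.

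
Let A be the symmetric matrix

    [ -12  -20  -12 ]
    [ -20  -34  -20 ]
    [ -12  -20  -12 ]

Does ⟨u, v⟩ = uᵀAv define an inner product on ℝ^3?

Applying the same elementary operations to the rows and columns of A produces a congruent diagonal matrix with entries -12, -2/3, 0.
So there are 2 negative, 1 zero pivots.
Hence Q is negative semidefinite.
⟨·,·⟩ is an inner product exactly when A is positive definite.

no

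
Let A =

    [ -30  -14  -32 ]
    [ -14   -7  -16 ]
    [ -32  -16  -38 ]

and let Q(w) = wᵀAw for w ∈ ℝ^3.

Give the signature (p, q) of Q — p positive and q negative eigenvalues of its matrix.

(0, 3)

Congruent diagonalization of A (simultaneous row and column reduction) yields pivots -30, -7/15, -10/7.
That gives 3 negative pivots.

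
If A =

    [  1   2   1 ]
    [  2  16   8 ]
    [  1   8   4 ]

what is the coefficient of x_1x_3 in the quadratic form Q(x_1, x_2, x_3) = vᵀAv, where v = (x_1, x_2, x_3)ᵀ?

The coefficient of x_1x_3 is A[1,3] + A[3,1] = 2·1 = 2.

2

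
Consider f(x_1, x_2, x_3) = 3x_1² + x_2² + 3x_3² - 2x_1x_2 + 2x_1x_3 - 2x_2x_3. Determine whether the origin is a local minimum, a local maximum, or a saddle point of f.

local minimum

The Hessian at the origin is H = [[6, -2, 2], [-2, 2, -2], [2, -2, 6]].
Symmetric row and column elimination reduces H to a congruent diagonal form with pivots 6, 4/3, 4.
That gives 3 positive pivots.
H is positive definite, so the origin is a strict local minimum.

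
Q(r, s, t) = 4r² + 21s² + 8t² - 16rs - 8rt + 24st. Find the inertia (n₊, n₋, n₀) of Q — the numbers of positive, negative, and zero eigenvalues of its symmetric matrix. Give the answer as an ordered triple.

The symmetric matrix is A = [[4, -8, -4], [-8, 21, 12], [-4, 12, 8]].
Congruent diagonalization of A (simultaneous row and column reduction) yields pivots 4, 5, 4/5.
So there are 3 positive pivots.

(3, 0, 0)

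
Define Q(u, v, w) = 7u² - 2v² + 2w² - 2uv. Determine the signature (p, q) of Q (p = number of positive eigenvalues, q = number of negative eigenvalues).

(2, 1)

The symmetric matrix is A = [[7, -1, 0], [-1, -2, 0], [0, 0, 2]].
Row-reducing A symmetrically gives the diagonal entries 7, -15/7, 2.
Counting signs: 2 positive, 1 negative.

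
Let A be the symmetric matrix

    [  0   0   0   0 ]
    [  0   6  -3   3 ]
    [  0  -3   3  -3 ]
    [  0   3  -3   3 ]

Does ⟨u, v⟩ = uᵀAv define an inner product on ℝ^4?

no

Congruent diagonalization of A (simultaneous row and column reduction) yields pivots 0, 6, 3/2, 0.
Counting signs: 2 positive, 2 zero.
Hence Q is positive semidefinite.
⟨·,·⟩ is an inner product exactly when A is positive definite.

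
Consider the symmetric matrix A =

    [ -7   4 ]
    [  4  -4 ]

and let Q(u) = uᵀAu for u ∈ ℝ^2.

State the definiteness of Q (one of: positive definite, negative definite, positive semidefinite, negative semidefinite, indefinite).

Leading principal minors: Δ_1 = -7, Δ_2 = 12.
The signs alternate starting with Δ_1 < 0, so by Sylvester's criterion Q is negative definite.

negative definite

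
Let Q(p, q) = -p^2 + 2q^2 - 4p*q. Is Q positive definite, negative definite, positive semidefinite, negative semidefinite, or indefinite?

Write A = [[-1, -2], [-2, 2]].
Applying the same elementary operations to the rows and columns of A produces a congruent diagonal matrix with entries -1, 6.
That gives 1 positive, 1 negative pivots.
Hence Q is indefinite.

indefinite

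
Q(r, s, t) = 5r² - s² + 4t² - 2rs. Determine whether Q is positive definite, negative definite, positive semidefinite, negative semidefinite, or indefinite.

indefinite

Write A = [[5, -1, 0], [-1, -1, 0], [0, 0, 4]].
Row-reducing A symmetrically gives the diagonal entries 5, -6/5, 4.
Counting signs: 2 positive, 1 negative.
Hence Q is indefinite.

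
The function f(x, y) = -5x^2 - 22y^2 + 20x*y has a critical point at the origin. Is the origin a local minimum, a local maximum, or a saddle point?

local maximum

The Hessian at the origin is H = [[-10, 20], [20, -44]].
det H = -10·-44 − (20)² = 40 > 0 and H[1,1] = -10 < 0, so H is negative definite.
Therefore the origin is a local maximum.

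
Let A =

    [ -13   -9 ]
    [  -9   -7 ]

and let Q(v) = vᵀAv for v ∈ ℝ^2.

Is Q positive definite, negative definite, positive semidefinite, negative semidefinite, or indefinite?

negative definite

For the 2×2 matrix [[-13, -9], [-9, -7]]: det = -13·-7 − (-9)² = 10, trace = -20.
det > 0 so both eigenvalues share the sign of the trace; trace = -20 < 0 ⇒ both negative.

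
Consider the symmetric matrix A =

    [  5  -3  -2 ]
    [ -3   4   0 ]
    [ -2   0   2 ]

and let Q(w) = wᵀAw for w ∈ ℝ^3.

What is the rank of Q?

3

Row-reducing A symmetrically gives the diagonal entries 5, 11/5, 6/11.
Counting signs: 3 positive.
The rank is the number of nonzero pivots: 3.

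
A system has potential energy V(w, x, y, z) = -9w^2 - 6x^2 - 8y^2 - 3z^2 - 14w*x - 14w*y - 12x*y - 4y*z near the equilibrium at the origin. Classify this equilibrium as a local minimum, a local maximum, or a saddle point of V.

The Hessian at the origin is H = [[-18, -14, -14, 0], [-14, -12, -12, 0], [-14, -12, -16, -4], [0, 0, -4, -6]].
Symmetric row and column elimination reduces H to a congruent diagonal form with pivots -18, -10/9, -4, -2.
That gives 4 negative pivots.
H is negative definite, so the origin is a strict local maximum.

local maximum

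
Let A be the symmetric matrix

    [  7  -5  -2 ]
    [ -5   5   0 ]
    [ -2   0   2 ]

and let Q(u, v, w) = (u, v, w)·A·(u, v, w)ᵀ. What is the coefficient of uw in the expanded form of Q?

The coefficient of uw is A[1,3] + A[3,1] = 2·(-2) = -4.

-4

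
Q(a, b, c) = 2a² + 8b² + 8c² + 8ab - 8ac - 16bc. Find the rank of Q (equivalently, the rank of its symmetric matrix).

1

Write A = [[2, 4, -4], [4, 8, -8], [-4, -8, 8]].
Congruent diagonalization of A (simultaneous row and column reduction) yields pivots 2, 0, 0.
Counting signs: 1 positive, 2 zero.
The rank is the number of nonzero pivots: 1.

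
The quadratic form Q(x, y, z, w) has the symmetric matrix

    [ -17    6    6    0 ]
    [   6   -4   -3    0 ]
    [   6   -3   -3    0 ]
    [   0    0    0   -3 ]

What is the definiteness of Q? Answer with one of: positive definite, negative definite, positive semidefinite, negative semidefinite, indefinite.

negative definite

Leading principal minors: Δ_1 = -17, Δ_2 = 32, Δ_3 = -15, Δ_4 = 45.
The signs alternate starting with Δ_1 < 0, so by Sylvester's criterion Q is negative definite.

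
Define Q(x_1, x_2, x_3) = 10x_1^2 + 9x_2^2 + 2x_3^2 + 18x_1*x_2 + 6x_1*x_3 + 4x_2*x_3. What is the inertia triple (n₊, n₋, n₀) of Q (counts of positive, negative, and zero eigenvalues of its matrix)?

(3, 0, 0)

Write A = [[10, 9, 3], [9, 9, 2], [3, 2, 2]].
Symmetric row and column elimination reduces A to a congruent diagonal form with pivots 10, 9/10, 5/9.
That gives 3 positive pivots.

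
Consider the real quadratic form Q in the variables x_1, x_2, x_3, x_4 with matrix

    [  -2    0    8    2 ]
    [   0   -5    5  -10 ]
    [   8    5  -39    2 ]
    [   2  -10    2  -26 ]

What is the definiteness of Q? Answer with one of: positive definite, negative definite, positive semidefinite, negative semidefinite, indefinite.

negative definite

Leading principal minors: Δ_1 = -2, Δ_2 = 10, Δ_3 = -20, Δ_4 = 80.
The signs alternate starting with Δ_1 < 0, so by Sylvester's criterion Q is negative definite.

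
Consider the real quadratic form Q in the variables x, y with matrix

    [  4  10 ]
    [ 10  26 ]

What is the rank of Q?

2

An LDLᵀ factorisation of A has diagonal entries 4, 1.
That gives 2 positive pivots.
The rank is the number of nonzero pivots: 2.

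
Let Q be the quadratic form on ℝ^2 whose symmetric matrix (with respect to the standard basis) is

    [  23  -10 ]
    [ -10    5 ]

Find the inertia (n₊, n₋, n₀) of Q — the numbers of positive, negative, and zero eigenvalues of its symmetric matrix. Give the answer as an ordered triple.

Congruent diagonalization of A (simultaneous row and column reduction) yields pivots 23, 15/23.
Counting signs: 2 positive.

(2, 0, 0)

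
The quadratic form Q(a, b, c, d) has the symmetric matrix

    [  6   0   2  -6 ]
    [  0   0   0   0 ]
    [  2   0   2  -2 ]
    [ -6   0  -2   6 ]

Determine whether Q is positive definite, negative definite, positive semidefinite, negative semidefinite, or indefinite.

Congruent diagonalization of A (simultaneous row and column reduction) yields pivots 6, 0, 4/3, 0.
That gives 2 positive, 2 zero pivots.
Hence Q is positive semidefinite.

positive semidefinite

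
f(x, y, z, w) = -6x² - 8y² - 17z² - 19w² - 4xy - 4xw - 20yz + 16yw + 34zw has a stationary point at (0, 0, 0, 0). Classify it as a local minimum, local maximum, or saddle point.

local maximum

The Hessian at the origin is H = [[-12, -4, 0, -4], [-4, -16, -20, 16], [0, -20, -34, 34], [-4, 16, 34, -38]].
Congruent diagonalization of H (simultaneous row and column reduction) yields pivots -12, -44/3, -74/11, -8/37.
That gives 4 negative pivots.
H is negative definite, so the origin is a strict local maximum.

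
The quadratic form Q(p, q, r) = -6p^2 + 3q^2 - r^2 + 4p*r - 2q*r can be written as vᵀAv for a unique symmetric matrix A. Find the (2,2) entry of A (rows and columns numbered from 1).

The coefficient of q^2 in Q is 3, and that is exactly A[2,2].

3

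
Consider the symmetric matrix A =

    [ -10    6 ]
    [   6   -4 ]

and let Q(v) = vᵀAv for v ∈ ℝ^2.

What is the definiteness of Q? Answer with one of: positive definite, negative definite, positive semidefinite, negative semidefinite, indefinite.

negative definite

Leading principal minors: Δ_1 = -10, Δ_2 = 4.
The signs alternate starting with Δ_1 < 0, so by Sylvester's criterion Q is negative definite.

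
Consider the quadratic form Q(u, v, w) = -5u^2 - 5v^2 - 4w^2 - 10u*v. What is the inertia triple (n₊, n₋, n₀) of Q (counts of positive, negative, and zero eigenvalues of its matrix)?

The associated matrix is A = [[-5, -5, 0], [-5, -5, 0], [0, 0, -4]].
Congruent diagonalization of A (simultaneous row and column reduction) yields pivots -5, 0, -4.
Counting signs: 2 negative, 1 zero.

(0, 2, 1)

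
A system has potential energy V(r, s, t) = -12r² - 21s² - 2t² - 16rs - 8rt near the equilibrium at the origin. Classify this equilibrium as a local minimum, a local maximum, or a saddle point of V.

local maximum

The Hessian at the origin is H = [[-24, -16, -8], [-16, -42, 0], [-8, 0, -4]].
Congruent diagonalization of H (simultaneous row and column reduction) yields pivots -24, -94/3, -20/47.
So there are 3 negative pivots.
H is negative definite, so the origin is a strict local maximum.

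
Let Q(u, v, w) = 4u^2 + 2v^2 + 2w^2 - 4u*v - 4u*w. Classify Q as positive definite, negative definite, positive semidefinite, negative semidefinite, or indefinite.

positive semidefinite

Write A = [[4, -2, -2], [-2, 2, 0], [-2, 0, 2]].
Symmetric row and column elimination reduces A to a congruent diagonal form with pivots 4, 1, 0.
So there are 2 positive, 1 zero pivots.
Hence Q is positive semidefinite.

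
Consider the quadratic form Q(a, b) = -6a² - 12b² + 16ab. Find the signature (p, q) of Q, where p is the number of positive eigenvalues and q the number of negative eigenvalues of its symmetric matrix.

(0, 2)

The symmetric matrix is A = [[-6, 8], [8, -12]].
Applying the same elementary operations to the rows and columns of A produces a congruent diagonal matrix with entries -6, -4/3.
That gives 2 negative pivots.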